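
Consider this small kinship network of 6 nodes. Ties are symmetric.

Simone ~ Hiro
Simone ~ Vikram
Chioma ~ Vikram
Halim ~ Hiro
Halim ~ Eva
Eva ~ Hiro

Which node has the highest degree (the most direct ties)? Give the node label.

Degrees — Chioma:1, Eva:2, Halim:2, Hiro:3, Simone:2, Vikram:2.
The maximum is 3, attained only by Hiro.

Hiro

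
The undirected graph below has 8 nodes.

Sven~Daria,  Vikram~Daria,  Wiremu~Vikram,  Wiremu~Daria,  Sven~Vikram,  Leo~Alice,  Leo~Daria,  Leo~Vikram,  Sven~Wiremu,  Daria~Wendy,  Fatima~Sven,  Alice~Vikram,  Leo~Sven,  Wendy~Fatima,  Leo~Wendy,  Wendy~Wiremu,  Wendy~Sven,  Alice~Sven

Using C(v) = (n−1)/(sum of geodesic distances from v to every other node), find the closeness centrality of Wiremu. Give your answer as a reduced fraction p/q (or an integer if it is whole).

7/10

Distances from Wiremu: Alice:2, Daria:1, Fatima:2, Leo:2, Sven:1, Vikram:1, Wendy:1. Sum = 10.
n = 8, so closeness = 7/10.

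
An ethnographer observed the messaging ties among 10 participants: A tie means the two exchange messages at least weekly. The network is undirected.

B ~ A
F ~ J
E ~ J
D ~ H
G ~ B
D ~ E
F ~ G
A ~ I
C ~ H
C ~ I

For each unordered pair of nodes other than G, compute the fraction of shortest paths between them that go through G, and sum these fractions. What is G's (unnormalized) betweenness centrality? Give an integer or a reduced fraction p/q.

8

Pairs whose geodesics pass through G — F–C: 1/2; F–I: 1; F–A: 1; F–B: 1; J–I: 1/2; J–A: 1; J–B: 1; E–A: 1/2; E–B: 1; D–B: 1/2.
All other pairs contribute 0.
Summing the contributions gives betweenness(G) = 8.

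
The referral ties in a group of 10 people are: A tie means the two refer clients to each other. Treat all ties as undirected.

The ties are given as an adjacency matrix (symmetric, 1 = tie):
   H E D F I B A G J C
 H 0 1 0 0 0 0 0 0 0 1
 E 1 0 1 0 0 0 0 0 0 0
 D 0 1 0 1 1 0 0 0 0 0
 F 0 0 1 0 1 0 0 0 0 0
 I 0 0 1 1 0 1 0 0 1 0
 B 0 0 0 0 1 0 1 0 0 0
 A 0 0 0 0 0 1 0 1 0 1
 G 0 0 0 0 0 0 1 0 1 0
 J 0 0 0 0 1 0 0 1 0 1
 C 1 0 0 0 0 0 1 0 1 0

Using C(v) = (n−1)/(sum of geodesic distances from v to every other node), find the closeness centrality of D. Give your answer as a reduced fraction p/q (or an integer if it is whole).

Distances from D: A:3, B:2, C:3, E:1, F:1, G:3, H:2, I:1, J:2. Sum = 18.
n = 10, so closeness = 9/18 = 1/2.

1/2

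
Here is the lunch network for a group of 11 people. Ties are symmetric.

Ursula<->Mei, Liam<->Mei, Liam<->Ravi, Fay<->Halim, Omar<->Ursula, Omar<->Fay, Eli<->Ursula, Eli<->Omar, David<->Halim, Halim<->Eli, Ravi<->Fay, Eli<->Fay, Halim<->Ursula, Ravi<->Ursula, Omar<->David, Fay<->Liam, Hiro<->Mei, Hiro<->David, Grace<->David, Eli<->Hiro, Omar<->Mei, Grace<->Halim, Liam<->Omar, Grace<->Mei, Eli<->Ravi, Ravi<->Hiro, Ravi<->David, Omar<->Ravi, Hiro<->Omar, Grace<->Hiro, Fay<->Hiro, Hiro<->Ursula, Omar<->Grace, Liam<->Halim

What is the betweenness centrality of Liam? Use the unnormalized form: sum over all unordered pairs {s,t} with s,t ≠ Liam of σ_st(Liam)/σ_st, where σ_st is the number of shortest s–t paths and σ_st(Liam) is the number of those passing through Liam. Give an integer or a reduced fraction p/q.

Pairs whose geodesics pass through Liam — Fay–Mei: 1/3; Omar–Halim: 1/6; Ravi–Halim: 1/5; Ravi–Mei: 1/4; Halim–Mei: 1/3.
All other pairs contribute 0.
Summing the contributions gives betweenness(Liam) = 77/60.

77/60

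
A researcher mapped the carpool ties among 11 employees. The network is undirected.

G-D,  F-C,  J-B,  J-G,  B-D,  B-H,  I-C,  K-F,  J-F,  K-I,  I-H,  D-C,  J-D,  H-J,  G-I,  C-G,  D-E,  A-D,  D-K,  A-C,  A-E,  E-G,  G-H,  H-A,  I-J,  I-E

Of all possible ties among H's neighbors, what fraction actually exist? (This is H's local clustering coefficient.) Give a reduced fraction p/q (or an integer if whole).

2/5

H's neighbors: A, B, G, I, and J (k = 5).
Possible neighbor pairs: C(5,2) = 10. Edges among them: B–J, G–I, G–J, I–J → e = 4.
Clustering(H) = 4/10 = 2/5.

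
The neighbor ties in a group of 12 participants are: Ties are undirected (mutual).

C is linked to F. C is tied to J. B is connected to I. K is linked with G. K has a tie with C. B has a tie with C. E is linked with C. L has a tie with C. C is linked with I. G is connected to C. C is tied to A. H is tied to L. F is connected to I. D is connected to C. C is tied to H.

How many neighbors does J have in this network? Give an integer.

1

J is directly tied to C. That is 1 neighbor, so the degree of J is 1.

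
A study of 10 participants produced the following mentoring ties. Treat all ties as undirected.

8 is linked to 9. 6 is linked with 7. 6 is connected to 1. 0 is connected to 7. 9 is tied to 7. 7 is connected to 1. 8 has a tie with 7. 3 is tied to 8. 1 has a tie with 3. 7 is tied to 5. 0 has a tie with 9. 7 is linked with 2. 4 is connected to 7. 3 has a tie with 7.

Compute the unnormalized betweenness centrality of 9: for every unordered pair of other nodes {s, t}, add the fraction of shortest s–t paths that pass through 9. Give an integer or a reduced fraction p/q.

Pairs whose geodesics pass through 9 — 0–8: 1/2.
All other pairs contribute 0.
Summing the contributions gives betweenness(9) = 1/2.

1/2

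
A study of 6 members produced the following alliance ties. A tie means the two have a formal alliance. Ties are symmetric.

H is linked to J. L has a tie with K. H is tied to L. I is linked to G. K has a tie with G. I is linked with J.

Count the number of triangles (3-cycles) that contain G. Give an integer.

G's neighbors are I and K, but none of them are tied to each other, so no triangle contains G.

0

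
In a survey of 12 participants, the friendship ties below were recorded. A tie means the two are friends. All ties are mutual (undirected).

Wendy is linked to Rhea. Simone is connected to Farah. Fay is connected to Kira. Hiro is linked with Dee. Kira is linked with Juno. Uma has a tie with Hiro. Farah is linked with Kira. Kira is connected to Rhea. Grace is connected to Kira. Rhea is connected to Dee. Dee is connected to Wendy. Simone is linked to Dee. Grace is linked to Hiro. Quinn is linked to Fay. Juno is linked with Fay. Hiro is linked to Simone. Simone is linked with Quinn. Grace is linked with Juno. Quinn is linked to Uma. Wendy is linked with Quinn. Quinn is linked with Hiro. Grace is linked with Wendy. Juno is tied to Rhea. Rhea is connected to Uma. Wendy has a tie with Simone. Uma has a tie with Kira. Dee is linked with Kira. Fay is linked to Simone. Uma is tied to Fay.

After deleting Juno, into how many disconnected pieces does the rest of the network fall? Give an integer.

Juno's neighbors (Fay, Grace, Kira, and Rhea) remain reachable from one another through other ties, so the rest of the network stays in one piece.

1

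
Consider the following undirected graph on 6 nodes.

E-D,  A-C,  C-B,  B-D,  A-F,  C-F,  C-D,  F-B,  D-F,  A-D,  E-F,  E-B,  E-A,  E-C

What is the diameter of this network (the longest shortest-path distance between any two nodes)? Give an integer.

Eccentricity of each node (its greatest distance to any other): A:2, B:2, C:1, D:1, E:1, F:1.
The maximum eccentricity is 2, realized for instance by the pair B–A via B – E – A. So the diameter is 2.

2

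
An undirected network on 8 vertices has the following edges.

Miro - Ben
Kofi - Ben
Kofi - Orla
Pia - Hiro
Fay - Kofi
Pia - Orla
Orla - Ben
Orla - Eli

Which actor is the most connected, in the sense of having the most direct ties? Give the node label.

Orla

Degrees — Ben:3, Eli:1, Fay:1, Hiro:1, Kofi:3, Miro:1, Orla:4, Pia:2.
The maximum is 4, attained only by Orla.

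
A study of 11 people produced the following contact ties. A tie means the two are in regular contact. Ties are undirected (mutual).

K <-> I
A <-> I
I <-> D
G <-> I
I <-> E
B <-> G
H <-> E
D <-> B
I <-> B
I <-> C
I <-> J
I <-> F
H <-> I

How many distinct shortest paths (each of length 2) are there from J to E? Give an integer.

The shortest distance is 2, and the only length-2 path is J–I–E. So there is exactly 1 shortest path.

1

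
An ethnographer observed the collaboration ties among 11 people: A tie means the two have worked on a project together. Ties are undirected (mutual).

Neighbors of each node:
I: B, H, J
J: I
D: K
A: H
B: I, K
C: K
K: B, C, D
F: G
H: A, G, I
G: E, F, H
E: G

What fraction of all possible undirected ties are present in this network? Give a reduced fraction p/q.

There are 10 edges and 11 nodes, so the maximum possible is C(11,2) = 55.
Density = 10/55 = 2/11.

2/11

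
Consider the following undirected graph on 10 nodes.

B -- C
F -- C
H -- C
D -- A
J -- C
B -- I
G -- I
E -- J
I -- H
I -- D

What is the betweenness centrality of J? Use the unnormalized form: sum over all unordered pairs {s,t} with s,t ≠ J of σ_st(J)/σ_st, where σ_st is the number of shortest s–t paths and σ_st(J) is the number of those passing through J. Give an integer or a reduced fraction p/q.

8

Pairs whose geodesics pass through J — C–E: 1; I–E: 2/2; B–E: 1; E–H: 1; E–D: 2/2; E–A: 2/2; E–G: 2/2; E–F: 1.
All other pairs contribute 0.
Summing the contributions gives betweenness(J) = 8.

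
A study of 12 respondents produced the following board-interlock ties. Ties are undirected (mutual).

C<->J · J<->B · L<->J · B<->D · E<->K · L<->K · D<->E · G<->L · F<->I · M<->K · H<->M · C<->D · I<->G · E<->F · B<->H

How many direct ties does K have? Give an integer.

K is directly tied to E, L, and M. That is 3 neighbors, so the degree of K is 3.

3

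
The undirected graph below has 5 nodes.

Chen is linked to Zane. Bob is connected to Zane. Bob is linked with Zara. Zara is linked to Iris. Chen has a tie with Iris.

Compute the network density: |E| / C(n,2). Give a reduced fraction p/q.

1/2

There are 5 edges and 5 nodes, so the maximum possible is C(5,2) = 10.
Density = 5/10 = 1/2.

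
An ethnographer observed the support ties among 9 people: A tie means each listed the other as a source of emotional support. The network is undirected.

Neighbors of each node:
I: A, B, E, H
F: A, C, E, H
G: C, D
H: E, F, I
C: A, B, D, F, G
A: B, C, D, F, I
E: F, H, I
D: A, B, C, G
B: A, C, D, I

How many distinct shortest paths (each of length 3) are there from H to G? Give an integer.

1

The shortest distance is 3, and the only length-3 path is H–F–C–G. So there is exactly 1 shortest path.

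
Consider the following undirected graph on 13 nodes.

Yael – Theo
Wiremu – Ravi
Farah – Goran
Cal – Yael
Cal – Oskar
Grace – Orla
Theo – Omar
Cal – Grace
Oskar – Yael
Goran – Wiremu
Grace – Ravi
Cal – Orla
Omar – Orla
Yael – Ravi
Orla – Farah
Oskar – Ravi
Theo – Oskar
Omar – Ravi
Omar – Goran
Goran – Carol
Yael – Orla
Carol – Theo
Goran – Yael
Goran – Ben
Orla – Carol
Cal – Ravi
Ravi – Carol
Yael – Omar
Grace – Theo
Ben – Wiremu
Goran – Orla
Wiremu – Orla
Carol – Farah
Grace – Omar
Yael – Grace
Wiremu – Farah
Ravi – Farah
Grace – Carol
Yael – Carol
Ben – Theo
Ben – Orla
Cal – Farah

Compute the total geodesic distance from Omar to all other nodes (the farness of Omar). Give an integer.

18

Distances from Omar: Ben:2, Cal:2, Carol:2, Farah:2, Goran:1, Grace:1, Orla:1, Oskar:2, Ravi:1, Theo:1, Wiremu:2, Yael:1.
Sum = 2 + 2 + 2 + 2 + 1 + 1 + 1 + 2 + 1 + 1 + 2 + 1 = 18.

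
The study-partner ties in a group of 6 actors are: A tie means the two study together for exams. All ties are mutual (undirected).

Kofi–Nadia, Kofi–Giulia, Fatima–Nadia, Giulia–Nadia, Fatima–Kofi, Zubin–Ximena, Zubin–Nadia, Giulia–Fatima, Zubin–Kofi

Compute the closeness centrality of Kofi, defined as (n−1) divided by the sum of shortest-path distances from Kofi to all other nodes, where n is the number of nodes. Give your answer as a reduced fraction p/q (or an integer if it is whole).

5/6

Distances from Kofi: Fatima:1, Giulia:1, Nadia:1, Ximena:2, Zubin:1. Sum = 6.
n = 6, so closeness = 5/6.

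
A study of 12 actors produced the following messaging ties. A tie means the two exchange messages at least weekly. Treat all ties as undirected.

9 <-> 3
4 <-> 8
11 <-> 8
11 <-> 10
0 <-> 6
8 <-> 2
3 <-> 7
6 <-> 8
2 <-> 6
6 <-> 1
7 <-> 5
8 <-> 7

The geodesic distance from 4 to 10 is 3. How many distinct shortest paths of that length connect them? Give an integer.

1

The shortest distance is 3, and the only length-3 path is 4–8–11–10. So there is exactly 1 shortest path.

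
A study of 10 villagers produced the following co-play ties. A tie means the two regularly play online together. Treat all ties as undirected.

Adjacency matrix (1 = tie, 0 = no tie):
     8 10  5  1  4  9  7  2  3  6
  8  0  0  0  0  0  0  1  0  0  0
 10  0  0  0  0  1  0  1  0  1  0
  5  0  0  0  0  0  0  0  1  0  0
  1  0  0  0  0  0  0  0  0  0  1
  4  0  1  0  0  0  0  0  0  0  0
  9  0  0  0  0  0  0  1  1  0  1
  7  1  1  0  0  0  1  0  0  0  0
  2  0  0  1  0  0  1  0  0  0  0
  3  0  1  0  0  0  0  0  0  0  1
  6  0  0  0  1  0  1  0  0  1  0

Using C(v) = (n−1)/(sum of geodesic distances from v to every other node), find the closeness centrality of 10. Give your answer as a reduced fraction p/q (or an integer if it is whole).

9/19

Distances from 10: 1:3, 2:3, 3:1, 4:1, 5:4, 6:2, 7:1, 8:2, 9:2. Sum = 19.
n = 10, so closeness = 9/19.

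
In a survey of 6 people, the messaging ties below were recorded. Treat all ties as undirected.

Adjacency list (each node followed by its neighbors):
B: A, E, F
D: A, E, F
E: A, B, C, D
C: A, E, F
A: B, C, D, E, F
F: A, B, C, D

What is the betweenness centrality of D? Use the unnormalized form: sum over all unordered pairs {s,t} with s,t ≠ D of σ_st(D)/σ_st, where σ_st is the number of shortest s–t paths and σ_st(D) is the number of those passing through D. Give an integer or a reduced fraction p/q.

1/4

Pairs whose geodesics pass through D — E–F: 1/4.
All other pairs contribute 0.
Summing the contributions gives betweenness(D) = 1/4.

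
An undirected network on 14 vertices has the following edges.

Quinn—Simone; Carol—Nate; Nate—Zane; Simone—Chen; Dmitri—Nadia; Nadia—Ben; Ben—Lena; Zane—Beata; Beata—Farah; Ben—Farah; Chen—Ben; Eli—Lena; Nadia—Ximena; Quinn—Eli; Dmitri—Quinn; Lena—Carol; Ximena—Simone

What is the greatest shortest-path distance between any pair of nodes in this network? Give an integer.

Eccentricity of each node (its greatest distance to any other): Beata:5, Ben:3, Carol:4, Chen:4, Dmitri:5, Eli:4, Farah:4, Lena:3, Nadia:4, Nate:5, Quinn:5, Simone:5, Ximena:5, Zane:5.
The maximum eccentricity is 5, realized for instance by the pair Beata–Quinn via Beata – Farah – Ben – Nadia – Dmitri – Quinn. So the diameter is 5.

5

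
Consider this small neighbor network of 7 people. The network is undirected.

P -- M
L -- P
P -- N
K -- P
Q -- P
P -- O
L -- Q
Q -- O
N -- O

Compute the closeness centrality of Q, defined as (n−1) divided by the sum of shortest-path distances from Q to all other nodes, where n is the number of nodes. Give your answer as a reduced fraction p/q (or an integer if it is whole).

Distances from Q: K:2, L:1, M:2, N:2, O:1, P:1. Sum = 9.
n = 7, so closeness = 6/9 = 2/3.

2/3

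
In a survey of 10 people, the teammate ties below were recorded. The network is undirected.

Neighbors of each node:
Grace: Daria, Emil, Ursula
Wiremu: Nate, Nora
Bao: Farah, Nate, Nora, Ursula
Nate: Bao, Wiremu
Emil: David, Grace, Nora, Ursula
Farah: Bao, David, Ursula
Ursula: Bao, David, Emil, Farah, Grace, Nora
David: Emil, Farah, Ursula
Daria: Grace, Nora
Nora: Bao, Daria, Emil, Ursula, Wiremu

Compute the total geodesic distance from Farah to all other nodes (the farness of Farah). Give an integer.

Distances from Farah: Bao:1, Daria:3, David:1, Emil:2, Grace:2, Nate:2, Nora:2, Ursula:1, Wiremu:3.
Sum = 1 + 3 + 1 + 2 + 2 + 2 + 2 + 1 + 3 = 17.

17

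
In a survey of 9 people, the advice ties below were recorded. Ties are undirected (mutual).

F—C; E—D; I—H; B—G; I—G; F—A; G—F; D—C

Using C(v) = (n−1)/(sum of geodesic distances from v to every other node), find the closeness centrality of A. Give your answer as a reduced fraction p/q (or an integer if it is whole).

Distances from A: B:3, C:2, D:3, E:4, F:1, G:2, H:4, I:3. Sum = 22.
n = 9, so closeness = 8/22 = 4/11.

4/11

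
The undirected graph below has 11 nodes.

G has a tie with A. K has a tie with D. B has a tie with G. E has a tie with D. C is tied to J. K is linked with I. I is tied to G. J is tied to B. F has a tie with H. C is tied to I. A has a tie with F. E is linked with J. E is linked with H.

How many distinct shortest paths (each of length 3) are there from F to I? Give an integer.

1

The shortest distance is 3, and the only length-3 path is F–A–G–I. So there is exactly 1 shortest path.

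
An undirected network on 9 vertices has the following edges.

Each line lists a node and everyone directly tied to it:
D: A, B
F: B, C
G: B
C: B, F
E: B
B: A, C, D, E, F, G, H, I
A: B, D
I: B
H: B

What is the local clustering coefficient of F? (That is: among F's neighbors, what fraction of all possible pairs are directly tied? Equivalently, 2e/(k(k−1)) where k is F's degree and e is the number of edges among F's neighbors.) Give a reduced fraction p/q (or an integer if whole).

F's neighbors: B and C (k = 2).
Possible neighbor pairs: C(2,2) = 1. Edges among them: B–C → e = 1.
Clustering(F) = 1/1.

1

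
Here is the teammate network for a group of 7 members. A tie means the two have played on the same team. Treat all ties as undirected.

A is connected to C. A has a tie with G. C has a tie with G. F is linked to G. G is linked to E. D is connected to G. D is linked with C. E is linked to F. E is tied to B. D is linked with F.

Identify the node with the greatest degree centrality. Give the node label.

G

Degrees — A:2, B:1, C:3, D:3, E:3, F:3, G:5.
The maximum is 5, attained only by G.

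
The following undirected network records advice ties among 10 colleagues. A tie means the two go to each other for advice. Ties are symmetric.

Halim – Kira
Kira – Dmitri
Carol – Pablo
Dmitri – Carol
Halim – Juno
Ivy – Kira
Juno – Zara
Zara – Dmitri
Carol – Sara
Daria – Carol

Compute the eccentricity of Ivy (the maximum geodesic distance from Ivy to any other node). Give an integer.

Distances from Ivy: Carol:3, Daria:4, Dmitri:2, Halim:2, Juno:3, Kira:1, Pablo:4, Sara:4, Zara:3.
The largest is 4 (to Daria, Sara, and Pablo), so the eccentricity of Ivy is 4.

4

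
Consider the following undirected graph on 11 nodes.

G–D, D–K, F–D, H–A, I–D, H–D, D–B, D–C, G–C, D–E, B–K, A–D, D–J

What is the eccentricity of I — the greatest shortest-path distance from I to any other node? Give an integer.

2

Distances from I: A:2, B:2, C:2, D:1, E:2, F:2, G:2, H:2, J:2, K:2.
The largest is 2 (to E, B, G, C, H, J, A, K, and F), so the eccentricity of I is 2.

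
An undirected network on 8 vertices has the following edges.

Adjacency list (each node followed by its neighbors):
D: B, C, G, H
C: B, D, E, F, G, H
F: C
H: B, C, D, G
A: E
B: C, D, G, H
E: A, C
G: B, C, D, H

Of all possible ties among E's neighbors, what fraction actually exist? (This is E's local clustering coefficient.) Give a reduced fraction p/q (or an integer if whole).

E's neighbors: A and C (k = 2).
Possible neighbor pairs: C(2,2) = 1. Edges among them: none → e = 0.
Clustering(E) = 0/1.

0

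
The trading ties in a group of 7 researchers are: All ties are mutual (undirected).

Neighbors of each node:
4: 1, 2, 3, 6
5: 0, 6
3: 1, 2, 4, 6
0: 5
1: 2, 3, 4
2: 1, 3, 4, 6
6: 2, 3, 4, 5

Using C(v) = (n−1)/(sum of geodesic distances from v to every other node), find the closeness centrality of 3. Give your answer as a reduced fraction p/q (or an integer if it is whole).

2/3

Distances from 3: 0:3, 1:1, 2:1, 4:1, 5:2, 6:1. Sum = 9.
n = 7, so closeness = 6/9 = 2/3.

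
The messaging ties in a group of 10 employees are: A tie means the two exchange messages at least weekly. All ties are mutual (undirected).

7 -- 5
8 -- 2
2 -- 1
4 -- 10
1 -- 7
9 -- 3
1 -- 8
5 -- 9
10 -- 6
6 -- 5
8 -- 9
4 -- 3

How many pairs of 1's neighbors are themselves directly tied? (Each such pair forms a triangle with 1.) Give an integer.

1

1's neighbors: 2, 7, and 8.
Neighbor pairs that are themselves tied: 1–2–8. Each forms one triangle with 1, for 1 in total.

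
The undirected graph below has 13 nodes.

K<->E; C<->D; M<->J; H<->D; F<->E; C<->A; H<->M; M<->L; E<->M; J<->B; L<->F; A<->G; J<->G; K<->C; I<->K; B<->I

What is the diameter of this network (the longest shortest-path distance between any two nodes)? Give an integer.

Eccentricity of each node (its greatest distance to any other): A:4, B:4, C:4, D:4, E:3, F:4, G:4, H:4, I:4, J:3, K:3, L:4, M:3.
The maximum eccentricity is 4, realized for instance by the pair A–L via A – G – J – M – L. So the diameter is 4.

4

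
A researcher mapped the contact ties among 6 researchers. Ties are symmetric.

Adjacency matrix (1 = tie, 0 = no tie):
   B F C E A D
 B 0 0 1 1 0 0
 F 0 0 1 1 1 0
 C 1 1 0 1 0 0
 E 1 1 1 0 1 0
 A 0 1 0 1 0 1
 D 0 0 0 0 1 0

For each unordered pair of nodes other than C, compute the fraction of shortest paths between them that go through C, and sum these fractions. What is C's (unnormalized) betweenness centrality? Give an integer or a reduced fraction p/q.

1/2

Pairs whose geodesics pass through C — B–F: 1/2.
All other pairs contribute 0.
Summing the contributions gives betweenness(C) = 1/2.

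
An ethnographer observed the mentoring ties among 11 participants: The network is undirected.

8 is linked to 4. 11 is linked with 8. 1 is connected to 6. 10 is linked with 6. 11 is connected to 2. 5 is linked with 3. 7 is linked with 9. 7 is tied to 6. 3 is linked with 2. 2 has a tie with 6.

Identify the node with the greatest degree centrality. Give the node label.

Degrees — 1:1, 2:3, 3:2, 4:1, 5:1, 6:4, 7:2, 8:2, 9:1, 10:1, 11:2.
The maximum is 4, attained only by 6.

6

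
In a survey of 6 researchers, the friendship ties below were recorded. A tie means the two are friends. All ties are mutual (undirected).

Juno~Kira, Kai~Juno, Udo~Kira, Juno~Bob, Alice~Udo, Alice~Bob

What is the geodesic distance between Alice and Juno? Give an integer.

One shortest route is Alice – Bob – Juno, which uses 2 edges, and Alice and Juno are not directly tied, so nothing shorter exists. So d(Alice,Juno) = 2.

2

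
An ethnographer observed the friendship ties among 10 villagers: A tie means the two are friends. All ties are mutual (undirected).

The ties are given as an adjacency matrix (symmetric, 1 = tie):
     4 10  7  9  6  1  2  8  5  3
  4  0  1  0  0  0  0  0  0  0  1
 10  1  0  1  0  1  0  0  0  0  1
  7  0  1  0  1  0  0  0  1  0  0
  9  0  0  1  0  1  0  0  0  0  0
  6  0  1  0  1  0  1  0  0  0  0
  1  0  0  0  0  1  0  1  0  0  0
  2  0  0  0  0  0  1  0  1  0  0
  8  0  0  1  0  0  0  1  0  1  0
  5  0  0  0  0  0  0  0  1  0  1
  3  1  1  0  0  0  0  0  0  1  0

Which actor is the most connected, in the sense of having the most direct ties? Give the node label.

10

Degrees — 1:2, 2:2, 3:3, 4:2, 5:2, 6:3, 7:3, 8:3, 9:2, 10:4.
The maximum is 4, attained only by 10.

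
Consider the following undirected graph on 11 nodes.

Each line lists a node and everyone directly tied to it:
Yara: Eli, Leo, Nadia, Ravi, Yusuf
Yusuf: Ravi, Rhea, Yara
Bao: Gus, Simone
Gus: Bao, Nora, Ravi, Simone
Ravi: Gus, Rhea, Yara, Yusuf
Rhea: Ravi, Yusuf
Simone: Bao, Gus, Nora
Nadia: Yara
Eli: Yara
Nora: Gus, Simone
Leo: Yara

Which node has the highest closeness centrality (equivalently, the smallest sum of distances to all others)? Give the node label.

Farness (sum of distances to all others) for each node — Bao:27, Eli:27, Gus:19, Leo:27, Nadia:27, Nora:27, Ravi:16, Rhea:24, Simone:26, Yara:18, Yusuf:20.
The smallest farness is 16, for Ravi, so Ravi has the highest closeness.

Ravi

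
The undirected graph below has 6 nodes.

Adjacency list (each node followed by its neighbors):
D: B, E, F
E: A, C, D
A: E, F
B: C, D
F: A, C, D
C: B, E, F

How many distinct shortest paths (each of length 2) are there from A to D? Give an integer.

The shortest distance is 2. The length-2 paths are: A–F–D; A–E–D.
That gives 2 distinct shortest paths.

2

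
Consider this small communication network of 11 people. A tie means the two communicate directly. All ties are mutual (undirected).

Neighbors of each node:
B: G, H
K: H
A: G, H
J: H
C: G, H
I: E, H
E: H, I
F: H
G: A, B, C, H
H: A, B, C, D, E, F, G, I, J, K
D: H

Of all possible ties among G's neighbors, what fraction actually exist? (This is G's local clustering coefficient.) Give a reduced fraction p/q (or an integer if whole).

1/2

G's neighbors: A, B, C, and H (k = 4).
Possible neighbor pairs: C(4,2) = 6. Edges among them: A–H, B–H, C–H → e = 3.
Clustering(G) = 3/6 = 1/2.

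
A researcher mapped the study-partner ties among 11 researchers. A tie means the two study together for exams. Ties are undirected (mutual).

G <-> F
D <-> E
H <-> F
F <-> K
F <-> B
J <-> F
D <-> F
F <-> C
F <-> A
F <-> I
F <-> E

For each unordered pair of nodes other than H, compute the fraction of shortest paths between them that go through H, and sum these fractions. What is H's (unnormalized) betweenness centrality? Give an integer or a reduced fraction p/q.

0

No shortest path between any pair of other nodes passes through H.
Summing the contributions gives betweenness(H) = 0.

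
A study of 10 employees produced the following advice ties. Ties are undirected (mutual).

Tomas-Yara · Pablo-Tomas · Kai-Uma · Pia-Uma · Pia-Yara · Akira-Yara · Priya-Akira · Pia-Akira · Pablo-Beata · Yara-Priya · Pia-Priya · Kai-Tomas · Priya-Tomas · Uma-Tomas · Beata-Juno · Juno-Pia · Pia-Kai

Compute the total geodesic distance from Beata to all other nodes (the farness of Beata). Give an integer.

21

Distances from Beata: Akira:3, Juno:1, Kai:3, Pablo:1, Pia:2, Priya:3, Tomas:2, Uma:3, Yara:3.
Sum = 3 + 1 + 3 + 1 + 2 + 3 + 2 + 3 + 3 = 21.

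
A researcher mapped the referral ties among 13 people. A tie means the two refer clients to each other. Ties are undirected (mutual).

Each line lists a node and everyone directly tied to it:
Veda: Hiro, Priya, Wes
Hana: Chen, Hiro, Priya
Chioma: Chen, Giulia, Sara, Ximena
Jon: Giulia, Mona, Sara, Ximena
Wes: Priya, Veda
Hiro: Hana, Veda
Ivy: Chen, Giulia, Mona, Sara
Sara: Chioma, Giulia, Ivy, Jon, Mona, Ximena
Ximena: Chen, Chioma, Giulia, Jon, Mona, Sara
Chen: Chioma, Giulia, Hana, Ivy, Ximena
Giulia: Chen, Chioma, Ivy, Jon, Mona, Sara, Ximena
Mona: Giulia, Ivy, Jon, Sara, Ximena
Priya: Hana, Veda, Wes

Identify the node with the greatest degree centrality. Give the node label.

Giulia

Degrees — Chen:5, Chioma:4, Giulia:7, Hana:3, Hiro:2, Ivy:4, Jon:4, Mona:5, Priya:3, Sara:6, Veda:3, Wes:2, Ximena:6.
The maximum is 7, attained only by Giulia.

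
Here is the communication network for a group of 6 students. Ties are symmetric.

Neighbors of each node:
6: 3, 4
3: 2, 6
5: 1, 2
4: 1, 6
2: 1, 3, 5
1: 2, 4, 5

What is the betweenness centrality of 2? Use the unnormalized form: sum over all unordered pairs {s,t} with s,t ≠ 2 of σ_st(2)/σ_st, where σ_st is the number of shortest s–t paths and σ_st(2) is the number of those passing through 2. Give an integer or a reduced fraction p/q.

Pairs whose geodesics pass through 2 — 3–1: 1; 3–5: 1; 6–5: 1/2.
All other pairs contribute 0.
Summing the contributions gives betweenness(2) = 5/2.

5/2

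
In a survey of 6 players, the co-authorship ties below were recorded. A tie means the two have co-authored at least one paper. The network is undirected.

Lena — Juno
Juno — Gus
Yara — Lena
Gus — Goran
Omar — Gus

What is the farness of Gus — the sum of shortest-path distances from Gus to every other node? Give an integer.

8

Distances from Gus: Goran:1, Juno:1, Lena:2, Omar:1, Yara:3.
Sum = 1 + 1 + 2 + 1 + 3 = 8.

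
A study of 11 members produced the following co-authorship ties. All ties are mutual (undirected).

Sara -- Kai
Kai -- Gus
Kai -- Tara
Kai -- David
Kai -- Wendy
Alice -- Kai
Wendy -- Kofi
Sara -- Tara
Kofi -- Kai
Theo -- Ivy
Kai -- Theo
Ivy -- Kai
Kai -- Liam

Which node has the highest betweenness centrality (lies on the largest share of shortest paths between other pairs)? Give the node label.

Kai

Unnormalized betweenness of each node: Alice:0, David:0, Gus:0, Ivy:0, Kai:42, Kofi:0, Liam:0, Sara:0, Tara:0, Theo:0, Wendy:0.
Kai has the largest value, 42, making it the main broker — the node through which the most shortest paths run.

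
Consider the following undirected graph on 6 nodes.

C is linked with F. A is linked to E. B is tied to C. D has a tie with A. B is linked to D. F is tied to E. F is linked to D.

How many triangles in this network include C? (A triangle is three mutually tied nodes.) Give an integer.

0

C's neighbors are B and F, but none of them are tied to each other, so no triangle contains C.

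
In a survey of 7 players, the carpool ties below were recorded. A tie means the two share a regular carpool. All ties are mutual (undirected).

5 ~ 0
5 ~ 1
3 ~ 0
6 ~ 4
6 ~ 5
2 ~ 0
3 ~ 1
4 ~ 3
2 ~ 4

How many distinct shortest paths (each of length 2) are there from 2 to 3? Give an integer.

The shortest distance is 2. The length-2 paths are: 2–4–3; 2–0–3.
That gives 2 distinct shortest paths.

2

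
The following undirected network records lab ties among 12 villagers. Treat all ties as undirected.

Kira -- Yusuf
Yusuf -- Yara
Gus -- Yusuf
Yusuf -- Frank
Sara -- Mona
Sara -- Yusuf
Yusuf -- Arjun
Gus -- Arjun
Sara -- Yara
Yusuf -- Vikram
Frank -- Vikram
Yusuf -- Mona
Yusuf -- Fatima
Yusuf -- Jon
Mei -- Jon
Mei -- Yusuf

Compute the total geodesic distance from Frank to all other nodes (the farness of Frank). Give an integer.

Distances from Frank: Arjun:2, Fatima:2, Gus:2, Jon:2, Kira:2, Mei:2, Mona:2, Sara:2, Vikram:1, Yara:2, Yusuf:1.
Sum = 2 + 2 + 2 + 2 + 2 + 2 + 2 + 2 + 1 + 2 + 1 = 20.

20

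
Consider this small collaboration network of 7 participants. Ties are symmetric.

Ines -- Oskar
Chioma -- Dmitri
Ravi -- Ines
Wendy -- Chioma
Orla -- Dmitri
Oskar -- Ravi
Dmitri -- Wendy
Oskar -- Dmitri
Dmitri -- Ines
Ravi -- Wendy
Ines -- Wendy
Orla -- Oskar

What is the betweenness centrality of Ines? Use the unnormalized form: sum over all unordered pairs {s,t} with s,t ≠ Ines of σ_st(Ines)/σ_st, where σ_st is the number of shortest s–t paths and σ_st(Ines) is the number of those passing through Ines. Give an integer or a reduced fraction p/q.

Pairs whose geodesics pass through Ines — Oskar–Wendy: 1/3; Dmitri–Ravi: 1/3.
All other pairs contribute 0.
Summing the contributions gives betweenness(Ines) = 2/3.

2/3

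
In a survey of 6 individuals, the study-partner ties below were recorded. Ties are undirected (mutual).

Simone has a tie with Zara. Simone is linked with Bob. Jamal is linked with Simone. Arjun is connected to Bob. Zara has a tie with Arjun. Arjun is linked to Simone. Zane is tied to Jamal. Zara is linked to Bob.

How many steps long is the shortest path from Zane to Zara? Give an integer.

3

One shortest route is Zane – Jamal – Simone – Zara, which uses 3 edges, and at distance 2 from Zane we only reach {Simone}, which does not include Zara. So d(Zane,Zara) = 3.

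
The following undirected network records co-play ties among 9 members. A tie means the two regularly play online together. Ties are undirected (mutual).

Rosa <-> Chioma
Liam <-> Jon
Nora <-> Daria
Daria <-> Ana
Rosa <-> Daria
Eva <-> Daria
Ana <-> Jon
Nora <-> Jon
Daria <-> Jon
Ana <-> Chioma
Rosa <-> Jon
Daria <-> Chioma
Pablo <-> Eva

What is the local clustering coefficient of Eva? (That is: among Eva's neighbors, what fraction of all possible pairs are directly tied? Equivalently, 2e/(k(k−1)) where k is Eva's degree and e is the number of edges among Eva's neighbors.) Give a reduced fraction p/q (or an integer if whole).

0

Eva's neighbors: Daria and Pablo (k = 2).
Possible neighbor pairs: C(2,2) = 1. Edges among them: none → e = 0.
Clustering(Eva) = 0/1.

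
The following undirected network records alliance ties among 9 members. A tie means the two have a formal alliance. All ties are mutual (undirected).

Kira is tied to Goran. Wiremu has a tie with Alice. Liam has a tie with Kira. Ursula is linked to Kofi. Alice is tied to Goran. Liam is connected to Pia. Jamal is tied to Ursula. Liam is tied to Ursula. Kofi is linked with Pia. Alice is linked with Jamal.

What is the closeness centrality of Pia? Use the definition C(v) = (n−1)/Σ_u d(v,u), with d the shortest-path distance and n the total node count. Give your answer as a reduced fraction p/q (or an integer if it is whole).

Distances from Pia: Alice:4, Goran:3, Jamal:3, Kira:2, Kofi:1, Liam:1, Ursula:2, Wiremu:5. Sum = 21.
n = 9, so closeness = 8/21.

8/21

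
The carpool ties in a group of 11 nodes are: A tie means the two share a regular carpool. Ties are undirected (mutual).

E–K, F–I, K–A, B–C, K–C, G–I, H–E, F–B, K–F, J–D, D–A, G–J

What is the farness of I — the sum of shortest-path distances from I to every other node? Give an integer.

Distances from I: A:3, B:2, C:3, D:3, E:3, F:1, G:1, H:4, J:2, K:2.
Sum = 3 + 2 + 3 + 3 + 3 + 1 + 1 + 4 + 2 + 2 = 24.

24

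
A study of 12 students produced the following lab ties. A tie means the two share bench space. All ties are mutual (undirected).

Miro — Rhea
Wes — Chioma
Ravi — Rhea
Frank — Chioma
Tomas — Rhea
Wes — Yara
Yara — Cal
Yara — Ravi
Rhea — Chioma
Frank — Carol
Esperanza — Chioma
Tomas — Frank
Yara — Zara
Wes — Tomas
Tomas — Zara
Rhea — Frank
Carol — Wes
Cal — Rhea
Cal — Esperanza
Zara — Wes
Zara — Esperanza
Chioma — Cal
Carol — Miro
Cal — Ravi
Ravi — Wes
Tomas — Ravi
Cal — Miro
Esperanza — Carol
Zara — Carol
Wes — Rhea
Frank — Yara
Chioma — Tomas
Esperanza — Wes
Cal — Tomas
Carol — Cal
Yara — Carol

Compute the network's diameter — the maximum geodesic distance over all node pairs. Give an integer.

Eccentricity of each node (its greatest distance to any other): Cal:2, Carol:2, Chioma:2, Esperanza:2, Frank:2, Miro:2, Ravi:2, Rhea:2, Tomas:2, Wes:2, Yara:2, Zara:2.
The maximum eccentricity is 2, realized for instance by the pair Miro–Frank via Miro – Rhea – Frank. So the diameter is 2.

2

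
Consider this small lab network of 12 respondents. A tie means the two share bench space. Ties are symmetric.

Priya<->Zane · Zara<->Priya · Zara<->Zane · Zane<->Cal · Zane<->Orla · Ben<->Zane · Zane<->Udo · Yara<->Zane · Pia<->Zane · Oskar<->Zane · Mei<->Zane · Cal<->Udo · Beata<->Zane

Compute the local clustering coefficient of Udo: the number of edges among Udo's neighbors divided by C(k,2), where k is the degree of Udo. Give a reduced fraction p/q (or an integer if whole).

1

Udo's neighbors: Cal and Zane (k = 2).
Possible neighbor pairs: C(2,2) = 1. Edges among them: Cal–Zane → e = 1.
Clustering(Udo) = 1/1.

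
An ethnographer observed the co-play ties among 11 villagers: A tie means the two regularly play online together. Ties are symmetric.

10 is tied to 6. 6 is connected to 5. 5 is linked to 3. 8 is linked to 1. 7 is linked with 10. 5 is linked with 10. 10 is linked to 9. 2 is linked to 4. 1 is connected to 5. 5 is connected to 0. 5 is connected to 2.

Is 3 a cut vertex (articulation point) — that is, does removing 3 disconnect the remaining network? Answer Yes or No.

Even without 3, every remaining node can still reach every other (the residual graph is connected), so 3 is not a cut vertex.

No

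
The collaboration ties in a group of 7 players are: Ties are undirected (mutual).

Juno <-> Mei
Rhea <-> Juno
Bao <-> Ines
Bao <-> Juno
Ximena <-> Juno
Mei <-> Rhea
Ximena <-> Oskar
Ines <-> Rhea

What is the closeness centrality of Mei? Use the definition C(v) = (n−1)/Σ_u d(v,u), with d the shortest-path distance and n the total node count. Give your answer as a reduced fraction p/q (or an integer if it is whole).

6/11

Distances from Mei: Bao:2, Ines:2, Juno:1, Oskar:3, Rhea:1, Ximena:2. Sum = 11.
n = 7, so closeness = 6/11.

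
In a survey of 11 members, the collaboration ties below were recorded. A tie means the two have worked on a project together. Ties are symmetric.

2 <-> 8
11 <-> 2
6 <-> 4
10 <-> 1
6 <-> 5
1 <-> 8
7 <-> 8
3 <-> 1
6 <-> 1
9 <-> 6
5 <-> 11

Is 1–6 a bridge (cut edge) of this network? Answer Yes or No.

Even without that edge, 1 still reaches 6 via 1 – 8 – 2 – 11 – 5 – 6, so the network stays connected. Not a bridge.

No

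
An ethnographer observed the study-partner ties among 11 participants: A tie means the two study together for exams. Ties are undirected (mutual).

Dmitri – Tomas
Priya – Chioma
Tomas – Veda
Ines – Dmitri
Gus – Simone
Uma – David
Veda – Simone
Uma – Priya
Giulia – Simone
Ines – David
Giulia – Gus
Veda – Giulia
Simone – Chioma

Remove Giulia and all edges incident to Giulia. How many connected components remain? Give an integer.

1

Giulia's neighbors (Gus, Simone, and Veda) remain reachable from one another through other ties, so the rest of the network stays in one piece.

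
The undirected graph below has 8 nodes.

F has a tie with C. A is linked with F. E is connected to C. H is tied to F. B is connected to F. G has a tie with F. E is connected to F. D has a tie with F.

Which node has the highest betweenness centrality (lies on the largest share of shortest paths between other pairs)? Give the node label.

Unnormalized betweenness of each node: A:0, B:0, C:0, D:0, E:0, F:20, G:0, H:0.
F has the largest value, 20, making it the main broker — the node through which the most shortest paths run.

F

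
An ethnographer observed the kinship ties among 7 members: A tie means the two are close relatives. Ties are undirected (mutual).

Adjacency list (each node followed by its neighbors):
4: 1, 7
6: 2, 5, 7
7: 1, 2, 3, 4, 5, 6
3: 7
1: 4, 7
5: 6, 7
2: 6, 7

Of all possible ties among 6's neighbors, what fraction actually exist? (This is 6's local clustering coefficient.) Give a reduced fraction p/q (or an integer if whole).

2/3

6's neighbors: 2, 5, and 7 (k = 3).
Possible neighbor pairs: C(3,2) = 3. Edges among them: 2–7, 5–7 → e = 2.
Clustering(6) = 2/3.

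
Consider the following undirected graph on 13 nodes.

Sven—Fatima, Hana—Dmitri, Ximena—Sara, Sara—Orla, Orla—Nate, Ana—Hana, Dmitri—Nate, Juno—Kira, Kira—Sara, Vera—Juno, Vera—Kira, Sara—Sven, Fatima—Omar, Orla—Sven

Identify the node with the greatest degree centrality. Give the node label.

Sara

Degrees — Ana:1, Dmitri:2, Fatima:2, Hana:2, Juno:2, Kira:3, Nate:2, Omar:1, Orla:3, Sara:4, Sven:3, Vera:2, Ximena:1.
The maximum is 4, attained only by Sara.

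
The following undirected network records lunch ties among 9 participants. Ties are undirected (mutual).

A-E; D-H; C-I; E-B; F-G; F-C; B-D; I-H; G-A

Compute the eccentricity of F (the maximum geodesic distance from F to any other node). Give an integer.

4

Distances from F: A:2, B:4, C:1, D:4, E:3, G:1, H:3, I:2.
The largest is 4 (to B and D), so the eccentricity of F is 4.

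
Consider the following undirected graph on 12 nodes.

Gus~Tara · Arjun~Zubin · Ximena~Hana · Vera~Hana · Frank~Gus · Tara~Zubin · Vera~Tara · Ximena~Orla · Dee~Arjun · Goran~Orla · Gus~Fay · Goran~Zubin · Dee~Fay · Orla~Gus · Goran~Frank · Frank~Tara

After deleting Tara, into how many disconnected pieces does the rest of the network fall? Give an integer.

Tara's neighbors (Frank, Gus, Vera, and Zubin) remain reachable from one another through other ties, so the rest of the network stays in one piece.

1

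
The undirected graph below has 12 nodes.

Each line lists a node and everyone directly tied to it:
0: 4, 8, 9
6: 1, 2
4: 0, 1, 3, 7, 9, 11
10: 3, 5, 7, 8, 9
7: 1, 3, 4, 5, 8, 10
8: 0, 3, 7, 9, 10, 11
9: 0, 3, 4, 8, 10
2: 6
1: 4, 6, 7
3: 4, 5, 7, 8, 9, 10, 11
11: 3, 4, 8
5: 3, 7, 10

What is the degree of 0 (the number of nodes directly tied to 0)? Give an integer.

3

0 is directly tied to 4, 8, and 9. That is 3 neighbors, so the degree of 0 is 3.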